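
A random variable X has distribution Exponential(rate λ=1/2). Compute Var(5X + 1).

For X ~ Exponential(rate λ=1/2):
Var(X) = 4
Var(5X + 1) = (5)² × Var(X) = 25 × 4 = 100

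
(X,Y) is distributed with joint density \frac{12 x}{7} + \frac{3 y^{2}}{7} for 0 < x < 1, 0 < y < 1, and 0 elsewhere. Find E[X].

E[X] = ∫_0^1 ∫_0^1 x × f(x,y) dy dx
= ∫_0^1 ∫_0^1 x × (\frac{12 x}{7} + \frac{3 y^{2}}{7}) dy dx
= \frac{9}{14}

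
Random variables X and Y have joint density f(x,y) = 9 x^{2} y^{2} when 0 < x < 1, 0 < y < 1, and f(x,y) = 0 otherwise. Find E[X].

E[X] = ∫_0^1 ∫_0^1 x × f(x,y) dy dx
= ∫_0^1 ∫_0^1 x × (9 x^{2} y^{2}) dy dx
= \frac{3}{4}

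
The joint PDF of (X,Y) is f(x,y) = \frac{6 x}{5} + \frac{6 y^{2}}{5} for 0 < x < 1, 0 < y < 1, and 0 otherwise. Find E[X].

E[X] = ∫_0^1 ∫_0^1 x × f(x,y) dy dx
= ∫_0^1 ∫_0^1 x × (\frac{6 x}{5} + \frac{6 y^{2}}{5}) dy dx
= \frac{3}{5}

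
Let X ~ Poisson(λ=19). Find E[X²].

Using the identity E[X²] = Var(X) + (E[X])²:
E[X] = 19
Var(X) = 19
E[X²] = 19 + (19)²
= 380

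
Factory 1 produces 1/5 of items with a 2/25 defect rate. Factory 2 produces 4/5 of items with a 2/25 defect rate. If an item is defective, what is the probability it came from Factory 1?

Using Bayes' theorem:
P(F1) = 1/5, P(D|F1) = 2/25
P(F2) = 4/5, P(D|F2) = 2/25
P(D) = P(D|F1)P(F1) + P(D|F2)P(F2)
     = \frac{2}{25}
P(F1|D) = P(D|F1)P(F1) / P(D)
= \frac{1}{5}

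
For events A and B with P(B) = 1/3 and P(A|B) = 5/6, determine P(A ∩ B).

By definition, P(A|B) = P(A ∩ B) / P(B)
So P(A ∩ B) = P(A|B) × P(B)
= 5/6 × 1/3
= 5/18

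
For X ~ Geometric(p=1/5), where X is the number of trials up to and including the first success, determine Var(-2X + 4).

For X ~ Geometric(p=1/5), where X is the number of trials up to and including the first success:
Var(X) = 20
Var(-2X + 4) = (-2)² × Var(X) = 4 × 20 = 80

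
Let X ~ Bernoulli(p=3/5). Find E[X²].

Using the identity E[X²] = Var(X) + (E[X])²:
E[X] = \frac{3}{5}
Var(X) = \frac{6}{25}
E[X²] = \frac{6}{25} + (\frac{3}{5})²
= \frac{3}{5}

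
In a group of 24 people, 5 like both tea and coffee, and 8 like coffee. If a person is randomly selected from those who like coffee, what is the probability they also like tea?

P(A ∩ B) = 5/24
P(B) = 8/24 = 1/3
P(A|B) = P(A ∩ B) / P(B) = (5/24) / (1/3) = 5/8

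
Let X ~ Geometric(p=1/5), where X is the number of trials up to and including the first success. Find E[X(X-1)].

E[X(X-1)] = E[X² - X] = E[X²] - E[X]
E[X] = 5
E[X²] = Var(X) + (E[X])² = 20 + (5)² = 45
E[X(X-1)] = 45 - 5 = 40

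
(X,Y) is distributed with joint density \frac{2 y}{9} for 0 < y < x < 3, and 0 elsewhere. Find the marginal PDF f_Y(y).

f_Y(y) = ∫_y^3 \frac{2 y}{9} dx = \frac{2 y \left(3 - y\right)}{9}
for 0 < y < 3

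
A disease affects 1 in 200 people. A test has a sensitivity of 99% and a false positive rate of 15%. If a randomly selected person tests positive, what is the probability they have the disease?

Let D = the rare event, + = positive/flagged.
P(D) = 1/200
P(+|D) = 99/100
P(+|D') = 15/100 = 3/20
P(+) = P(+|D)P(D) + P(+|D')P(D')
     = \frac{99}{100} × \frac{1}{200} + \frac{3}{20} × \frac{199}{200}
     = \frac{771}{5000}
P(D|+) = P(+|D)P(D)/P(+) = \frac{33}{1028}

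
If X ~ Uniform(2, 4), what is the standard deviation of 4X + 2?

For X ~ Uniform(2, 4):
Var(X) = \frac{1}{3}
SD(X) = √(Var(X)) = √(\frac{1}{3}) = \frac{\sqrt{3}}{3}
SD(4X + 2) = |4| × SD(X) = 4 × \frac{\sqrt{3}}{3} = \frac{4 \sqrt{3}}{3}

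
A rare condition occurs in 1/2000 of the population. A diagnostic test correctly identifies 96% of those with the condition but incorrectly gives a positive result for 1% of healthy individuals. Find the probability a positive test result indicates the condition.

Let D = the rare event, + = positive/flagged.
P(D) = 1/2000
P(+|D) = 96/100 = 24/25
P(+|D') = 1/100
P(+) = P(+|D)P(D) + P(+|D')P(D')
     = \frac{24}{25} × \frac{1}{2000} + \frac{1}{100} × \frac{1999}{2000}
     = \frac{419}{40000}
P(D|+) = P(+|D)P(D)/P(+) = \frac{96}{2095}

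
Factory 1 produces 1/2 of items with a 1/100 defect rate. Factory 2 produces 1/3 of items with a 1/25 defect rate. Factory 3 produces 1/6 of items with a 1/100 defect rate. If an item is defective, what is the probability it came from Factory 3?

Using Bayes' theorem:
P(F1) = 1/2, P(D|F1) = 1/100
P(F2) = 1/3, P(D|F2) = 1/25
P(F3) = 1/6, P(D|F3) = 1/100
P(D) = P(D|F1)P(F1) + P(D|F2)P(F2) + P(D|F3)P(F3)
     = \frac{1}{50}
P(F3|D) = P(D|F3)P(F3) / P(D)
= \frac{1}{12}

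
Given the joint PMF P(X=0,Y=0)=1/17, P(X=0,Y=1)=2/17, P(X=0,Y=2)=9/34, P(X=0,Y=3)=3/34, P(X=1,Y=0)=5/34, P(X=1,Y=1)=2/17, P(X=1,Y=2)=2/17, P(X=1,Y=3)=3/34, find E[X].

First find marginal of X:
P(X=0) = 9/17
P(X=1) = 8/17
E[X] = 0 × 9/17 + 1 × 8/17 = 8/17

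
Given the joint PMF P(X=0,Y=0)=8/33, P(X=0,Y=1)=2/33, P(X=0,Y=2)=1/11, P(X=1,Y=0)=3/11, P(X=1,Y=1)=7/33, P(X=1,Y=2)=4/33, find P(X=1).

P(X=1) = P(X=1,Y=0) + P(X=1,Y=1) + P(X=1,Y=2)
= 3/11 + 7/33 + 4/33
= 20/33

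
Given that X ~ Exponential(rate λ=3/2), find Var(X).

For X ~ Exponential(rate λ=3/2):
Var(X) = \frac{4}{9}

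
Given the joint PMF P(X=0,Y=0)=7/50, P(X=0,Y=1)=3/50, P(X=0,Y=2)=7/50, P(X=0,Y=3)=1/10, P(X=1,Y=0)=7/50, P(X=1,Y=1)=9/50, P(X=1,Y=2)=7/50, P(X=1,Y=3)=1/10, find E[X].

First find marginal of X:
P(X=0) = 11/25
P(X=1) = 14/25
E[X] = 0 × 11/25 + 1 × 14/25 = 14/25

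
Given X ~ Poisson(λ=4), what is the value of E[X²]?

Using the identity E[X²] = Var(X) + (E[X])²:
E[X] = 4
Var(X) = 4
E[X²] = 4 + (4)²
= 20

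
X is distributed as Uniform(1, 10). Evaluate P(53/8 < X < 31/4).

P(53/8 < X < 31/4) = ∫_{53/8}^{31/4} f(x) dx
where f(x) = \frac{1}{9}
= \frac{1}{8}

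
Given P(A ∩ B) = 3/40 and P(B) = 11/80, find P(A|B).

P(A|B) = P(A ∩ B) / P(B)
= (3/40) / (11/80)
= 6/11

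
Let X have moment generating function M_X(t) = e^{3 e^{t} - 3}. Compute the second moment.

To find E[X^2], compute M^(2)(0):
M^(1)(t) = 3 e^{t} e^{3 e^{t} - 3}
M^(2)(t) = 9 e^{2 t} e^{3 e^{t} - 3} + 3 e^{t} e^{3 e^{t} - 3}
M^(2)(0) = 12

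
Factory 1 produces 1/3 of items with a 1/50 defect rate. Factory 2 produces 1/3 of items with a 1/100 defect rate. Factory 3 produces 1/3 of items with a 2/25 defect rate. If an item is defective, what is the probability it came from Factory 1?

Using Bayes' theorem:
P(F1) = 1/3, P(D|F1) = 1/50
P(F2) = 1/3, P(D|F2) = 1/100
P(F3) = 1/3, P(D|F3) = 2/25
P(D) = P(D|F1)P(F1) + P(D|F2)P(F2) + P(D|F3)P(F3)
     = \frac{11}{300}
P(F1|D) = P(D|F1)P(F1) / P(D)
= \frac{2}{11}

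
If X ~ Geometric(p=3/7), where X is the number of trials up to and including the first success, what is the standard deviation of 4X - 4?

For X ~ Geometric(p=3/7), where X is the number of trials up to and including the first success:
Var(X) = \frac{28}{9}
SD(X) = √(Var(X)) = √(\frac{28}{9}) = \frac{2 \sqrt{7}}{3}
SD(4X - 4) = |4| × SD(X) = 4 × \frac{2 \sqrt{7}}{3} = \frac{8 \sqrt{7}}{3}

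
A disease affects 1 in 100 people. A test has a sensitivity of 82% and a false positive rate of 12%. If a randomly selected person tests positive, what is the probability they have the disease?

Let D = the rare event, + = positive/flagged.
P(D) = 1/100
P(+|D) = 82/100 = 41/50
P(+|D') = 12/100 = 3/25
P(+) = P(+|D)P(D) + P(+|D')P(D')
     = \frac{41}{50} × \frac{1}{100} + \frac{3}{25} × \frac{99}{100}
     = \frac{127}{1000}
P(D|+) = P(+|D)P(D)/P(+) = \frac{41}{635}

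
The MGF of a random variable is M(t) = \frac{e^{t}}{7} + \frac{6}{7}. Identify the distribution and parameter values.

The MGF M(t) = \frac{e^{t}}{7} + \frac{6}{7} is the standard form for the Bernoulli distribution.
Comparing with the known MGF formula identifies: Bernoulli(p=1/7)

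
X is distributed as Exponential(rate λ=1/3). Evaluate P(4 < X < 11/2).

P(4 < X < 11/2) = ∫_{4}^{11/2} f(x) dx
where f(x) = \frac{e^{- \frac{x}{3}}}{3}
= - \frac{1}{e^{\frac{11}{6}}} + e^{- \frac{4}{3}}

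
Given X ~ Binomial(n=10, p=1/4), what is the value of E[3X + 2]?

For X ~ Binomial(n=10, p=1/4):
E[X] = \frac{5}{2}
E[3X + 2] = 3 × E[X] + 2 = \frac{19}{2}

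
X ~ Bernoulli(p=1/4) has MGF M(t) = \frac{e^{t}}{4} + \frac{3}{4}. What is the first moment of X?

To find E[X], compute M^(1)(0):
M^(1)(t) = \frac{e^{t}}{4}
M^(1)(0) = \frac{1}{4}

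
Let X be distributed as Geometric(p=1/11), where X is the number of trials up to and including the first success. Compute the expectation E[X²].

Using the identity E[X²] = Var(X) + (E[X])²:
E[X] = 11
Var(X) = 110
E[X²] = 110 + (11)²
= 231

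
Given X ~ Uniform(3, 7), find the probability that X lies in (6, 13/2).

P(6 < X < 13/2) = ∫_{6}^{13/2} f(x) dx
where f(x) = \frac{1}{4}
= \frac{1}{8}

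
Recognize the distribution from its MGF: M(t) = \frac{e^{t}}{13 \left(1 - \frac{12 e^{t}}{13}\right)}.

The MGF M(t) = \frac{e^{t}}{13 \left(1 - \frac{12 e^{t}}{13}\right)} is the standard form for the Geometric distribution.
Comparing with the known MGF formula identifies: Geometric(p=1/13), X = trial number of first success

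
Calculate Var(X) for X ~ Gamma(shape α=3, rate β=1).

For X ~ Gamma(shape α=3, rate β=1):
Var(X) = 3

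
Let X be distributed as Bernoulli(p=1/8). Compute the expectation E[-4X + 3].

For X ~ Bernoulli(p=1/8):
E[X] = \frac{1}{8}
E[-4X + 3] = -4 × E[X] + 3 = \frac{5}{2}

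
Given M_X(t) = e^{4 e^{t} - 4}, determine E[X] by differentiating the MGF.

To find E[X], compute M^(1)(0):
M^(1)(t) = 4 e^{t} e^{4 e^{t} - 4}
M^(1)(0) = 4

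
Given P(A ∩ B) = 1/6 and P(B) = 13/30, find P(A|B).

P(A|B) = P(A ∩ B) / P(B)
= (1/6) / (13/30)
= 5/13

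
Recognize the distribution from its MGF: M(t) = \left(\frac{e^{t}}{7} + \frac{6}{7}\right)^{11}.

The MGF M(t) = \left(\frac{e^{t}}{7} + \frac{6}{7}\right)^{11} is the standard form for the Binomial distribution.
Comparing with the known MGF formula identifies: Binomial(n=11, p=1/7)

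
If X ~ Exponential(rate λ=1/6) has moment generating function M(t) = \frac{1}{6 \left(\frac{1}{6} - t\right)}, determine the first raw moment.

To find E[X], compute M^(1)(0):
M^(1)(t) = \frac{1}{6 \left(\frac{1}{6} - t\right)^{2}}
M^(1)(0) = 6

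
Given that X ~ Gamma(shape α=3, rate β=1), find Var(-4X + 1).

For X ~ Gamma(shape α=3, rate β=1):
Var(X) = 3
Var(-4X + 1) = (-4)² × Var(X) = 16 × 3 = 48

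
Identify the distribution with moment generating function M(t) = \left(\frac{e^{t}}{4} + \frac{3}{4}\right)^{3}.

The MGF M(t) = \left(\frac{e^{t}}{4} + \frac{3}{4}\right)^{3} is the standard form for the Binomial distribution.
Comparing with the known MGF formula identifies: Binomial(n=3, p=1/4)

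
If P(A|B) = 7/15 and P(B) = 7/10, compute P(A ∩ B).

By definition, P(A|B) = P(A ∩ B) / P(B)
So P(A ∩ B) = P(A|B) × P(B)
= 7/15 × 7/10
= 49/150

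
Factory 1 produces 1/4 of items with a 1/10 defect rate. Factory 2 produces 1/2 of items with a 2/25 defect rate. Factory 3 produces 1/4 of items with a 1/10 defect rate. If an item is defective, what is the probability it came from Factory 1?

Using Bayes' theorem:
P(F1) = 1/4, P(D|F1) = 1/10
P(F2) = 1/2, P(D|F2) = 2/25
P(F3) = 1/4, P(D|F3) = 1/10
P(D) = P(D|F1)P(F1) + P(D|F2)P(F2) + P(D|F3)P(F3)
     = \frac{9}{100}
P(F1|D) = P(D|F1)P(F1) / P(D)
= \frac{5}{18}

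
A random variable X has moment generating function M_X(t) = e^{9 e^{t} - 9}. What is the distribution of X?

The MGF M(t) = e^{9 e^{t} - 9} is the standard form for the Poisson distribution.
Comparing with the known MGF formula identifies: Poisson(λ=9)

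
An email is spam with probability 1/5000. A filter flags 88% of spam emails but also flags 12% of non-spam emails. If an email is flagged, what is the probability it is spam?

Let D = the rare event, + = positive/flagged.
P(D) = 1/5000
P(+|D) = 88/100 = 22/25
P(+|D') = 12/100 = 3/25
P(+) = P(+|D)P(D) + P(+|D')P(D')
     = \frac{22}{25} × \frac{1}{5000} + \frac{3}{25} × \frac{4999}{5000}
     = \frac{15019}{125000}
P(D|+) = P(+|D)P(D)/P(+) = \frac{22}{15019}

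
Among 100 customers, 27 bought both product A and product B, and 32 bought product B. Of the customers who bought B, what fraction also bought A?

P(A ∩ B) = 27/100
P(B) = 32/100 = 8/25
P(A|B) = P(A ∩ B) / P(B) = (27/100) / (8/25) = 27/32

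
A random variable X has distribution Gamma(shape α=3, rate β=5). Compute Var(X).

For X ~ Gamma(shape α=3, rate β=5):
Var(X) = \frac{3}{25}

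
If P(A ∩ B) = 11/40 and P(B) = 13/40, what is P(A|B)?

P(A|B) = P(A ∩ B) / P(B)
= (11/40) / (13/40)
= 11/13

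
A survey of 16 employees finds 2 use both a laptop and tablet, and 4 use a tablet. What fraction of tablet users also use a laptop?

P(A ∩ B) = 2/16 = 1/8
P(B) = 4/16 = 1/4
P(A|B) = P(A ∩ B) / P(B) = (1/8) / (1/4) = 1/2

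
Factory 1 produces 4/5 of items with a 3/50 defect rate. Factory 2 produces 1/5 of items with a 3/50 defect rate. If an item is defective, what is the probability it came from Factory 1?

Using Bayes' theorem:
P(F1) = 4/5, P(D|F1) = 3/50
P(F2) = 1/5, P(D|F2) = 3/50
P(D) = P(D|F1)P(F1) + P(D|F2)P(F2)
     = \frac{3}{50}
P(F1|D) = P(D|F1)P(F1) / P(D)
= \frac{4}{5}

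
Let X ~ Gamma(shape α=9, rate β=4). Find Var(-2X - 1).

For X ~ Gamma(shape α=9, rate β=4):
Var(X) = \frac{9}{16}
Var(-2X - 1) = (-2)² × Var(X) = 4 × \frac{9}{16} = \frac{9}{4}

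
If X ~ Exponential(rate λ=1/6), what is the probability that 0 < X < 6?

P(0 < X < 6) = ∫_{0}^{6} f(x) dx
where f(x) = \frac{e^{- \frac{x}{6}}}{6}
= 1 - e^{-1}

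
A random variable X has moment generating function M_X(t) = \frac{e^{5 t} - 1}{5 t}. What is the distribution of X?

The MGF M(t) = \frac{e^{5 t} - 1}{5 t} is the standard form for the Uniform distribution.
Comparing with the known MGF formula identifies: Uniform(0, 5)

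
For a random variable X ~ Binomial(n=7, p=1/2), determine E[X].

For X ~ Binomial(n=7, p=1/2), the expected value is:
E[X] = \frac{7}{2}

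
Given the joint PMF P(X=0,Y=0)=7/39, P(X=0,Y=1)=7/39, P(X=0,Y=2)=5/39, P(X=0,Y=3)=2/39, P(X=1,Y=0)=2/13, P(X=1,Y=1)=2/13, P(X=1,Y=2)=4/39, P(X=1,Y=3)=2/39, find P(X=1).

P(X=1) = P(X=1,Y=0) + P(X=1,Y=1) + P(X=1,Y=2) + P(X=1,Y=3)
= 2/13 + 2/13 + 4/39 + 2/39
= 6/13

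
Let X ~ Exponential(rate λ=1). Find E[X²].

Using the identity E[X²] = Var(X) + (E[X])²:
E[X] = 1
Var(X) = 1
E[X²] = 1 + (1)²
= 2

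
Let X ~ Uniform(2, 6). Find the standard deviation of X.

For X ~ Uniform(2, 6):
Var(X) = \frac{4}{3}
SD(X) = √(Var(X)) = √(\frac{4}{3}) = \frac{2 \sqrt{3}}{3}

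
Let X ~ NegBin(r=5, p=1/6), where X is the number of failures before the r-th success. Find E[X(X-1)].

E[X(X-1)] = E[X² - X] = E[X²] - E[X]
E[X] = 25
E[X²] = Var(X) + (E[X])² = 150 + (25)² = 775
E[X(X-1)] = 775 - 25 = 750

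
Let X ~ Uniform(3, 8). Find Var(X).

For X ~ Uniform(3, 8):
Var(X) = \frac{25}{12}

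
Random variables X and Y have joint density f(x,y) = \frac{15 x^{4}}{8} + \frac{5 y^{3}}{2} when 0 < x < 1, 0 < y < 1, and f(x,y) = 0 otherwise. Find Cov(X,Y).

E[XY] = ∫∫ xy × f(x,y) dx dy = \frac{13}{32}
E[X] = \frac{5}{8}
E[Y] = \frac{11}{16}
Cov(X,Y) = E[XY] - E[X]E[Y] = - \frac{3}{128}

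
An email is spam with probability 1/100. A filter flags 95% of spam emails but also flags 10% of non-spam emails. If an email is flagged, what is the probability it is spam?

Let D = the rare event, + = positive/flagged.
P(D) = 1/100
P(+|D) = 95/100 = 19/20
P(+|D') = 10/100 = 1/10
P(+) = P(+|D)P(D) + P(+|D')P(D')
     = \frac{19}{20} × \frac{1}{100} + \frac{1}{10} × \frac{99}{100}
     = \frac{217}{2000}
P(D|+) = P(+|D)P(D)/P(+) = \frac{19}{217}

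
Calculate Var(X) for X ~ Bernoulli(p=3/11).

For X ~ Bernoulli(p=3/11):
Var(X) = \frac{24}{121}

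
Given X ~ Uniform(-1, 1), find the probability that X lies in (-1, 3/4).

P(-1 < X < 3/4) = ∫_{-1}^{3/4} f(x) dx
where f(x) = \frac{1}{2}
= \frac{7}{8}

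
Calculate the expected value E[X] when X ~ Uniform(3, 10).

For X ~ Uniform(3, 10), the expected value is:
E[X] = \frac{13}{2}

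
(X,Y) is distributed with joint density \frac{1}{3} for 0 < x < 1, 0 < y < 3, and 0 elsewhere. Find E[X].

f_X(x) = ∫_0^3 \frac{1}{3} dy = 1
E[X] = ∫_0^1 x × (1) dx = \frac{1}{2}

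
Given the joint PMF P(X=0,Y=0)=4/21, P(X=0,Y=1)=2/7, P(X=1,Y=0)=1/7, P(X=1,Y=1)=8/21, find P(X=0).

P(X=0) = P(X=0,Y=0) + P(X=0,Y=1)
= 4/21 + 2/7
= 10/21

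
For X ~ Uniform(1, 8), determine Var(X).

For X ~ Uniform(1, 8):
Var(X) = \frac{49}{12}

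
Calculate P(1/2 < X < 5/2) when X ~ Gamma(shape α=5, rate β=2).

P(1/2 < X < 5/2) = ∫_{1/2}^{5/2} f(x) dx
where f(x) = \frac{4 x^{4} e^{- 2 x}}{3}
= \frac{-1569 + 65 e^{4}}{24 e^{5}}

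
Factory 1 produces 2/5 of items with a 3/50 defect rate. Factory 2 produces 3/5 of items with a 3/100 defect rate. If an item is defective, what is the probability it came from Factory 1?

Using Bayes' theorem:
P(F1) = 2/5, P(D|F1) = 3/50
P(F2) = 3/5, P(D|F2) = 3/100
P(D) = P(D|F1)P(F1) + P(D|F2)P(F2)
     = \frac{21}{500}
P(F1|D) = P(D|F1)P(F1) / P(D)
= \frac{4}{7}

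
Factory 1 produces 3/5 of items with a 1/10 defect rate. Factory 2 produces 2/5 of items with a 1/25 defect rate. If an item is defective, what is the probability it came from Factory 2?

Using Bayes' theorem:
P(F1) = 3/5, P(D|F1) = 1/10
P(F2) = 2/5, P(D|F2) = 1/25
P(D) = P(D|F1)P(F1) + P(D|F2)P(F2)
     = \frac{19}{250}
P(F2|D) = P(D|F2)P(F2) / P(D)
= \frac{4}{19}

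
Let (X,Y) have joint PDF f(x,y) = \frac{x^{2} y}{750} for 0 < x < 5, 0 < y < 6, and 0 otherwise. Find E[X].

f_X(x) = ∫_0^6 \frac{x^{2} y}{750} dy = \frac{3 x^{2}}{125}
E[X] = ∫_0^5 x × (\frac{3 x^{2}}{125}) dx = \frac{15}{4}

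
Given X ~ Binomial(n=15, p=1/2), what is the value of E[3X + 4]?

For X ~ Binomial(n=15, p=1/2):
E[X] = \frac{15}{2}
E[3X + 4] = 3 × E[X] + 4 = \frac{53}{2}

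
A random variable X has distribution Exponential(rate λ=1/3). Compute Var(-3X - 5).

For X ~ Exponential(rate λ=1/3):
Var(X) = 9
Var(-3X - 5) = (-3)² × Var(X) = 9 × 9 = 81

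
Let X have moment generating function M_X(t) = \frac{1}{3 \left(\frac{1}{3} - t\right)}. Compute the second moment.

To find E[X^2], compute M^(2)(0):
M^(1)(t) = \frac{1}{3 \left(\frac{1}{3} - t\right)^{2}}
M^(2)(t) = \frac{2}{3 \left(\frac{1}{3} - t\right)^{3}}
M^(2)(0) = 18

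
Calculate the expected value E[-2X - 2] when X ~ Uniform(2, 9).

For X ~ Uniform(2, 9):
E[X] = \frac{11}{2}
E[-2X - 2] = -2 × E[X] - 2 = -13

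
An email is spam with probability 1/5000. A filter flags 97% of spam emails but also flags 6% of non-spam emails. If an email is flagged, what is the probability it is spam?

Let D = the rare event, + = positive/flagged.
P(D) = 1/5000
P(+|D) = 97/100
P(+|D') = 6/100 = 3/50
P(+) = P(+|D)P(D) + P(+|D')P(D')
     = \frac{97}{100} × \frac{1}{5000} + \frac{3}{50} × \frac{4999}{5000}
     = \frac{30091}{500000}
P(D|+) = P(+|D)P(D)/P(+) = \frac{97}{30091}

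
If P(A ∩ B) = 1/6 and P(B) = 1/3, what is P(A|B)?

P(A|B) = P(A ∩ B) / P(B)
= (1/6) / (1/3)
= 1/2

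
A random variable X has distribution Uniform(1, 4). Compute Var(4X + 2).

For X ~ Uniform(1, 4):
Var(X) = \frac{3}{4}
Var(4X + 2) = (4)² × Var(X) = 16 × \frac{3}{4} = 12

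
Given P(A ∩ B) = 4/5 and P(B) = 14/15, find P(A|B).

P(A|B) = P(A ∩ B) / P(B)
= (4/5) / (14/15)
= 6/7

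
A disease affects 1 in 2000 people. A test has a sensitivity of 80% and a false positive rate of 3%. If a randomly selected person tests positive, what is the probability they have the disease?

Let D = the rare event, + = positive/flagged.
P(D) = 1/2000
P(+|D) = 80/100 = 4/5
P(+|D') = 3/100
P(+) = P(+|D)P(D) + P(+|D')P(D')
     = \frac{4}{5} × \frac{1}{2000} + \frac{3}{100} × \frac{1999}{2000}
     = \frac{6077}{200000}
P(D|+) = P(+|D)P(D)/P(+) = \frac{80}{6077}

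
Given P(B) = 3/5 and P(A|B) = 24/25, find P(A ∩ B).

By definition, P(A|B) = P(A ∩ B) / P(B)
So P(A ∩ B) = P(A|B) × P(B)
= 24/25 × 3/5
= 72/125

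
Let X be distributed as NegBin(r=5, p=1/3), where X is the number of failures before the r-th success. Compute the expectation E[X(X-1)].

E[X(X-1)] = E[X² - X] = E[X²] - E[X]
E[X] = 10
E[X²] = Var(X) + (E[X])² = 30 + (10)² = 130
E[X(X-1)] = 130 - 10 = 120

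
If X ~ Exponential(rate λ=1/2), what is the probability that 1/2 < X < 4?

P(1/2 < X < 4) = ∫_{1/2}^{4} f(x) dx
where f(x) = \frac{e^{- \frac{x}{2}}}{2}
= - \frac{1}{e^{2}} + e^{- \frac{1}{4}}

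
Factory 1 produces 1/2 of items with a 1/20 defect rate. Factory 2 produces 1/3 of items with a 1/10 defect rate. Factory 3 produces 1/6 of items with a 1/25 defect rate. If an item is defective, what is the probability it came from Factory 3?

Using Bayes' theorem:
P(F1) = 1/2, P(D|F1) = 1/20
P(F2) = 1/3, P(D|F2) = 1/10
P(F3) = 1/6, P(D|F3) = 1/25
P(D) = P(D|F1)P(F1) + P(D|F2)P(F2) + P(D|F3)P(F3)
     = \frac{13}{200}
P(F3|D) = P(D|F3)P(F3) / P(D)
= \frac{4}{39}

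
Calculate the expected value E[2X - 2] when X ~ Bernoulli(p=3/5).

For X ~ Bernoulli(p=3/5):
E[X] = \frac{3}{5}
E[2X - 2] = 2 × E[X] - 2 = - \frac{4}{5}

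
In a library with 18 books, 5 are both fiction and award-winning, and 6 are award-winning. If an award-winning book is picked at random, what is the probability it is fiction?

P(A ∩ B) = 5/18
P(B) = 6/18 = 1/3
P(A|B) = P(A ∩ B) / P(B) = (5/18) / (1/3) = 5/6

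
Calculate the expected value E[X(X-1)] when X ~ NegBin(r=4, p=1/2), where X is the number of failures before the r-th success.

E[X(X-1)] = E[X² - X] = E[X²] - E[X]
E[X] = 4
E[X²] = Var(X) + (E[X])² = 8 + (4)² = 24
E[X(X-1)] = 24 - 4 = 20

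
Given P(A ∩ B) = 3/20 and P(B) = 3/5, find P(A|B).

P(A|B) = P(A ∩ B) / P(B)
= (3/20) / (3/5)
= 1/4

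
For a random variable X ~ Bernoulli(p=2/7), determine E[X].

For X ~ Bernoulli(p=2/7), the expected value is:
E[X] = \frac{2}{7}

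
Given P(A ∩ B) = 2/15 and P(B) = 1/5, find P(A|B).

P(A|B) = P(A ∩ B) / P(B)
= (2/15) / (1/5)
= 2/3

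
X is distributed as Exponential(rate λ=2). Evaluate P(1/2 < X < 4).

P(1/2 < X < 4) = ∫_{1/2}^{4} f(x) dx
where f(x) = 2 e^{- 2 x}
= - \frac{1 - e^{7}}{e^{8}}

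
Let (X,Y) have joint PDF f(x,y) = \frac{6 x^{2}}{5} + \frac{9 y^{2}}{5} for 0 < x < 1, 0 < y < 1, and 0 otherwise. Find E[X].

E[X] = ∫_0^1 ∫_0^1 x × f(x,y) dy dx
= ∫_0^1 ∫_0^1 x × (\frac{6 x^{2}}{5} + \frac{9 y^{2}}{5}) dy dx
= \frac{3}{5}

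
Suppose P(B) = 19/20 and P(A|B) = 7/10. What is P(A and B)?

By definition, P(A|B) = P(A ∩ B) / P(B)
So P(A ∩ B) = P(A|B) × P(B)
= 7/10 × 19/20
= 133/200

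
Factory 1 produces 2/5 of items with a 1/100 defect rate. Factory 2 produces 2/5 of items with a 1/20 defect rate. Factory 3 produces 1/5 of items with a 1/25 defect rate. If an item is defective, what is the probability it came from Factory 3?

Using Bayes' theorem:
P(F1) = 2/5, P(D|F1) = 1/100
P(F2) = 2/5, P(D|F2) = 1/20
P(F3) = 1/5, P(D|F3) = 1/25
P(D) = P(D|F1)P(F1) + P(D|F2)P(F2) + P(D|F3)P(F3)
     = \frac{4}{125}
P(F3|D) = P(D|F3)P(F3) / P(D)
= \frac{1}{4}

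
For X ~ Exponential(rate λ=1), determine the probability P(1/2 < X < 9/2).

P(1/2 < X < 9/2) = ∫_{1/2}^{9/2} f(x) dx
where f(x) = e^{- x}
= - \frac{1 - e^{4}}{e^{\frac{9}{2}}}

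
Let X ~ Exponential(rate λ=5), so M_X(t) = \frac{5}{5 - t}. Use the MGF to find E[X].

To find E[X], compute M^(1)(0):
M^(1)(t) = \frac{5}{\left(5 - t\right)^{2}}
M^(1)(0) = \frac{1}{5}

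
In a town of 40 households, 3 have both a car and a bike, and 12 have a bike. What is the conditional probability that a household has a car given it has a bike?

P(A ∩ B) = 3/40
P(B) = 12/40 = 3/10
P(A|B) = P(A ∩ B) / P(B) = (3/40) / (3/10) = 1/4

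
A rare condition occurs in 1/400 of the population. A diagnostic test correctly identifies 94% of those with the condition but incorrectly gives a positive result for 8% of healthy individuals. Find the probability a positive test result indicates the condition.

Let D = the rare event, + = positive/flagged.
P(D) = 1/400
P(+|D) = 94/100 = 47/50
P(+|D') = 8/100 = 2/25
P(+) = P(+|D)P(D) + P(+|D')P(D')
     = \frac{47}{50} × \frac{1}{400} + \frac{2}{25} × \frac{399}{400}
     = \frac{1643}{20000}
P(D|+) = P(+|D)P(D)/P(+) = \frac{47}{1643}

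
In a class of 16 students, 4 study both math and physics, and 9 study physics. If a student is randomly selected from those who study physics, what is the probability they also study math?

P(A ∩ B) = 4/16 = 1/4
P(B) = 9/16
P(A|B) = P(A ∩ B) / P(B) = (1/4) / (9/16) = 4/9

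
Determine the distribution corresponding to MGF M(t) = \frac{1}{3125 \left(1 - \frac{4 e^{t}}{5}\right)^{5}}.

The MGF M(t) = \frac{1}{3125 \left(1 - \frac{4 e^{t}}{5}\right)^{5}} is the standard form for the NegativeBinomial distribution.
Comparing with the known MGF formula identifies: NegBin(r=5, p=1/5), X = failures before r-th success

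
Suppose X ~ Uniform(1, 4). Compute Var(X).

For X ~ Uniform(1, 4):
Var(X) = \frac{3}{4}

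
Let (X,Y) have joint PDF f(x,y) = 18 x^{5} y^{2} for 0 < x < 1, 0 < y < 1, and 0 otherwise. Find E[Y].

E[Y] = ∫_0^1 ∫_0^1 y × f(x,y) dx dy
= \frac{3}{4}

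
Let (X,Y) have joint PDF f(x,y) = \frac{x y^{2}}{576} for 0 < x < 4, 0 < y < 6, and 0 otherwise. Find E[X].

f_X(x) = ∫_0^6 \frac{x y^{2}}{576} dy = \frac{x}{8}
E[X] = ∫_0^4 x × (\frac{x}{8}) dx = \frac{8}{3}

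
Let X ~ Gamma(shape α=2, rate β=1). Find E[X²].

Using the identity E[X²] = Var(X) + (E[X])²:
E[X] = 2
Var(X) = 2
E[X²] = 2 + (2)²
= 6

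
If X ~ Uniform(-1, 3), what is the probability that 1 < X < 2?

P(1 < X < 2) = ∫_{1}^{2} f(x) dx
where f(x) = \frac{1}{4}
= \frac{1}{4}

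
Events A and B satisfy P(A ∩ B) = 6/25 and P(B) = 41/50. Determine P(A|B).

P(A|B) = P(A ∩ B) / P(B)
= (6/25) / (41/50)
= 12/41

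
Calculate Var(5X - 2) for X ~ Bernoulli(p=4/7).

For X ~ Bernoulli(p=4/7):
Var(X) = \frac{12}{49}
Var(5X - 2) = (5)² × Var(X) = 25 × \frac{12}{49} = \frac{300}{49}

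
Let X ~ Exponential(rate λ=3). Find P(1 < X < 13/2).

P(1 < X < 13/2) = ∫_{1}^{13/2} f(x) dx
where f(x) = 3 e^{- 3 x}
= - \frac{1}{e^{\frac{39}{2}}} + e^{-3}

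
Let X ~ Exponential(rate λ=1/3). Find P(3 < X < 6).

P(3 < X < 6) = ∫_{3}^{6} f(x) dx
where f(x) = \frac{e^{- \frac{x}{3}}}{3}
= - \frac{1 - e}{e^{2}}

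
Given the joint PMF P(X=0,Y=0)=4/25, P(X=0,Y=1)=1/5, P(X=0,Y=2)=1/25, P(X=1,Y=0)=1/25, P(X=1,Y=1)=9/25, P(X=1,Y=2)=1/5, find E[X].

First find marginal of X:
P(X=0) = 2/5
P(X=1) = 3/5
E[X] = 0 × 2/5 + 1 × 3/5 = 3/5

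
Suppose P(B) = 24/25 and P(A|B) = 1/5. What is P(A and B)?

By definition, P(A|B) = P(A ∩ B) / P(B)
So P(A ∩ B) = P(A|B) × P(B)
= 1/5 × 24/25
= 24/125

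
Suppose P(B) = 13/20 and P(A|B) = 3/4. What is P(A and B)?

By definition, P(A|B) = P(A ∩ B) / P(B)
So P(A ∩ B) = P(A|B) × P(B)
= 3/4 × 13/20
= 39/80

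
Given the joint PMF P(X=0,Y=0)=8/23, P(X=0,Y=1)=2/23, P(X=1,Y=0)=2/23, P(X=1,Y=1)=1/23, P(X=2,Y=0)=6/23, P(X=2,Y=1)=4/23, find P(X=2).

P(X=2) = P(X=2,Y=0) + P(X=2,Y=1)
= 6/23 + 4/23
= 10/23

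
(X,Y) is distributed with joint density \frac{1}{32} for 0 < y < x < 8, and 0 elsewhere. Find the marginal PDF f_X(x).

f_X(x) = ∫_0^x \frac{1}{32} dy = \frac{x}{32}
for 0 < x < 8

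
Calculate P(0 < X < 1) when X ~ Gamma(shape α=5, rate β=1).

P(0 < X < 1) = ∫_{0}^{1} f(x) dx
where f(x) = \frac{x^{4} e^{- x}}{24}
= 1 - \frac{65}{24 e}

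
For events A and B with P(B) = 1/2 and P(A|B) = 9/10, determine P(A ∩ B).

By definition, P(A|B) = P(A ∩ B) / P(B)
So P(A ∩ B) = P(A|B) × P(B)
= 9/10 × 1/2
= 9/20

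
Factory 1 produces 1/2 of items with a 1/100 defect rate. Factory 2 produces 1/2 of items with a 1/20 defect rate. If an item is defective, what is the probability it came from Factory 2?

Using Bayes' theorem:
P(F1) = 1/2, P(D|F1) = 1/100
P(F2) = 1/2, P(D|F2) = 1/20
P(D) = P(D|F1)P(F1) + P(D|F2)P(F2)
     = \frac{3}{100}
P(F2|D) = P(D|F2)P(F2) / P(D)
= \frac{5}{6}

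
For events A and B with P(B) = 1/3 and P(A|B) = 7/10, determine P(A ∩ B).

By definition, P(A|B) = P(A ∩ B) / P(B)
So P(A ∩ B) = P(A|B) × P(B)
= 7/10 × 1/3
= 7/30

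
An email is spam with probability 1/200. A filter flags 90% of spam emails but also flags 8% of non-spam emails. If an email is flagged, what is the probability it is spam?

Let D = the rare event, + = positive/flagged.
P(D) = 1/200
P(+|D) = 90/100 = 9/10
P(+|D') = 8/100 = 2/25
P(+) = P(+|D)P(D) + P(+|D')P(D')
     = \frac{9}{10} × \frac{1}{200} + \frac{2}{25} × \frac{199}{200}
     = \frac{841}{10000}
P(D|+) = P(+|D)P(D)/P(+) = \frac{45}{841}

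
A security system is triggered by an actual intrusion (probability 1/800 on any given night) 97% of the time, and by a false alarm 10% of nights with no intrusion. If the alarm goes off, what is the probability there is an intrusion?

Let D = the rare event, + = positive/flagged.
P(D) = 1/800
P(+|D) = 97/100
P(+|D') = 10/100 = 1/10
P(+) = P(+|D)P(D) + P(+|D')P(D')
     = \frac{97}{100} × \frac{1}{800} + \frac{1}{10} × \frac{799}{800}
     = \frac{8087}{80000}
P(D|+) = P(+|D)P(D)/P(+) = \frac{97}{8087}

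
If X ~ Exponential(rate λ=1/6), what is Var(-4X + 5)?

For X ~ Exponential(rate λ=1/6):
Var(X) = 36
Var(-4X + 5) = (-4)² × Var(X) = 16 × 36 = 576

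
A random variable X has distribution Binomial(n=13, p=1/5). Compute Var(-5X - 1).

For X ~ Binomial(n=13, p=1/5):
Var(X) = \frac{52}{25}
Var(-5X - 1) = (-5)² × Var(X) = 25 × \frac{52}{25} = 52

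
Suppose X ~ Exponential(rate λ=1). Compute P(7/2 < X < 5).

P(7/2 < X < 5) = ∫_{7/2}^{5} f(x) dx
where f(x) = e^{- x}
= - \frac{1}{e^{5}} + e^{- \frac{7}{2}}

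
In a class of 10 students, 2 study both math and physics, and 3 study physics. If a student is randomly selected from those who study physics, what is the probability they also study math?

P(A ∩ B) = 2/10 = 1/5
P(B) = 3/10
P(A|B) = P(A ∩ B) / P(B) = (1/5) / (3/10) = 2/3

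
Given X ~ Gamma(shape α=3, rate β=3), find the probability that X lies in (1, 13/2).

P(1 < X < 13/2) = ∫_{1}^{13/2} f(x) dx
where f(x) = \frac{27 x^{2} e^{- 3 x}}{2}
= - \frac{1685}{8 e^{\frac{39}{2}}} + \frac{17}{2 e^{3}}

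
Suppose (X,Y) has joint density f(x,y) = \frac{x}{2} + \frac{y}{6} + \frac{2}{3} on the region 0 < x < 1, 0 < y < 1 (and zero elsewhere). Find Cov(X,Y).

E[XY] = ∫∫ xy × f(x,y) dx dy = \frac{5}{18}
E[X] = \frac{13}{24}
E[Y] = \frac{37}{72}
Cov(X,Y) = E[XY] - E[X]E[Y] = - \frac{1}{1728}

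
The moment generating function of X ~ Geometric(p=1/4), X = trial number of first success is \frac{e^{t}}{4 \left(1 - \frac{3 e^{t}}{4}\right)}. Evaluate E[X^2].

To find E[X^2], compute M^(2)(0):
M^(1)(t) = \frac{e^{t}}{4 \left(1 - \frac{3 e^{t}}{4}\right)} + \frac{3 e^{2 t}}{16 \left(1 - \frac{3 e^{t}}{4}\right)^{2}}
M^(2)(t) = \frac{e^{t}}{4 \left(1 - \frac{3 e^{t}}{4}\right)} + \frac{9 e^{2 t}}{16 \left(1 - \frac{3 e^{t}}{4}\right)^{2}} + \frac{9 e^{3 t}}{32 \left(1 - \frac{3 e^{t}}{4}\right)^{3}}
M^(2)(0) = 28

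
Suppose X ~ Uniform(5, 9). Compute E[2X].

For X ~ Uniform(5, 9):
E[X] = 7
E[2X] = 2 × E[X] + 0 = 14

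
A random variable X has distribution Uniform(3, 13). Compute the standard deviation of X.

For X ~ Uniform(3, 13):
Var(X) = \frac{25}{3}
SD(X) = √(Var(X)) = √(\frac{25}{3}) = \frac{5 \sqrt{3}}{3}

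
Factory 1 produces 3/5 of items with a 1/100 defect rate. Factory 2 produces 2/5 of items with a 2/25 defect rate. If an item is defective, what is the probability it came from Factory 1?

Using Bayes' theorem:
P(F1) = 3/5, P(D|F1) = 1/100
P(F2) = 2/5, P(D|F2) = 2/25
P(D) = P(D|F1)P(F1) + P(D|F2)P(F2)
     = \frac{19}{500}
P(F1|D) = P(D|F1)P(F1) / P(D)
= \frac{3}{19}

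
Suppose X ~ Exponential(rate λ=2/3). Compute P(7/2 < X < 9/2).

P(7/2 < X < 9/2) = ∫_{7/2}^{9/2} f(x) dx
where f(x) = \frac{2 e^{- \frac{2 x}{3}}}{3}
= - \frac{1}{e^{3}} + e^{- \frac{7}{3}}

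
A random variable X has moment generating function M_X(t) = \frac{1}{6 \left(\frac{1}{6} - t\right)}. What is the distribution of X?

The MGF M(t) = \frac{1}{6 \left(\frac{1}{6} - t\right)} is the standard form for the Exponential distribution.
Comparing with the known MGF formula identifies: Exponential(rate λ=1/6)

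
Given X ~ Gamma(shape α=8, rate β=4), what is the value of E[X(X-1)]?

E[X(X-1)] = E[X² - X] = E[X²] - E[X]
E[X] = 2
E[X²] = Var(X) + (E[X])² = \frac{1}{2} + (2)² = \frac{9}{2}
E[X(X-1)] = \frac{9}{2} - 2 = \frac{5}{2}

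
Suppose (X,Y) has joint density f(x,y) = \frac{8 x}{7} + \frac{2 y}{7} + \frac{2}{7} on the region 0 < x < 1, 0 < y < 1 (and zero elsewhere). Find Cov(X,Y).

E[XY] = ∫∫ xy × f(x,y) dx dy = \frac{13}{42}
E[X] = \frac{25}{42}
E[Y] = \frac{11}{21}
Cov(X,Y) = E[XY] - E[X]E[Y] = - \frac{1}{441}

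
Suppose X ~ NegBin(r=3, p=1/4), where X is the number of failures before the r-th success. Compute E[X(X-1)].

E[X(X-1)] = E[X² - X] = E[X²] - E[X]
E[X] = 9
E[X²] = Var(X) + (E[X])² = 36 + (9)² = 117
E[X(X-1)] = 117 - 9 = 108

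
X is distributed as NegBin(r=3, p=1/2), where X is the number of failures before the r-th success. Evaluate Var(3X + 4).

For X ~ NegBin(r=3, p=1/2), where X is the number of failures before the r-th success:
Var(X) = 6
Var(3X + 4) = (3)² × Var(X) = 9 × 6 = 54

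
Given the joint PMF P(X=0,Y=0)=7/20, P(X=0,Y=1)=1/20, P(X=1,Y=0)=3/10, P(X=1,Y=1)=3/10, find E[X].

First find marginal of X:
P(X=0) = 2/5
P(X=1) = 3/5
E[X] = 0 × 2/5 + 1 × 3/5 = 3/5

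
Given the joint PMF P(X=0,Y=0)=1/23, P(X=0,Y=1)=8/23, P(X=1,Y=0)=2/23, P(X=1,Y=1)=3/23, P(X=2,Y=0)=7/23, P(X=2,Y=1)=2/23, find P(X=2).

P(X=2) = P(X=2,Y=0) + P(X=2,Y=1)
= 7/23 + 2/23
= 9/23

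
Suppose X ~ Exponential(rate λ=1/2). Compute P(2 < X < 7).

P(2 < X < 7) = ∫_{2}^{7} f(x) dx
where f(x) = \frac{e^{- \frac{x}{2}}}{2}
= - \frac{1}{e^{\frac{7}{2}}} + e^{-1}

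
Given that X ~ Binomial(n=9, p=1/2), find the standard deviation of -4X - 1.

For X ~ Binomial(n=9, p=1/2):
Var(X) = \frac{9}{4}
SD(X) = √(Var(X)) = √(\frac{9}{4}) = \frac{3}{2}
SD(-4X - 1) = |-4| × SD(X) = 4 × \frac{3}{2} = 6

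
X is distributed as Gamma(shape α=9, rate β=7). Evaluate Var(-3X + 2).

For X ~ Gamma(shape α=9, rate β=7):
Var(X) = \frac{9}{49}
Var(-3X + 2) = (-3)² × Var(X) = 9 × \frac{9}{49} = \frac{81}{49}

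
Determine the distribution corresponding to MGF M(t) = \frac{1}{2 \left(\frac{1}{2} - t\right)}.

The MGF M(t) = \frac{1}{2 \left(\frac{1}{2} - t\right)} is the standard form for the Exponential distribution.
Comparing with the known MGF formula identifies: Exponential(rate λ=1/2)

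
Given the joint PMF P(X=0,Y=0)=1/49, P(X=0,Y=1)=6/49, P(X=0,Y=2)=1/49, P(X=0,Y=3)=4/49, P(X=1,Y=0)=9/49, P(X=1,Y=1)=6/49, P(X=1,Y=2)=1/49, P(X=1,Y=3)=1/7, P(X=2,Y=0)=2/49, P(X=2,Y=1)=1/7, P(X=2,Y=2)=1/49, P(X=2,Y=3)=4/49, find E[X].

First find marginal of X:
P(X=0) = 12/49
P(X=1) = 23/49
P(X=2) = 2/7
E[X] = 0 × 12/49 + 1 × 23/49 + 2 × 2/7 = 51/49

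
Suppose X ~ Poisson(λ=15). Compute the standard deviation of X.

For X ~ Poisson(λ=15):
Var(X) = 15
SD(X) = √(Var(X)) = √(15) = \sqrt{15}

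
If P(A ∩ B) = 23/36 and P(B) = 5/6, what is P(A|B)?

P(A|B) = P(A ∩ B) / P(B)
= (23/36) / (5/6)
= 23/30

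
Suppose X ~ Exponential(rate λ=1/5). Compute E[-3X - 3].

For X ~ Exponential(rate λ=1/5):
E[X] = 5
E[-3X - 3] = -3 × E[X] - 3 = -18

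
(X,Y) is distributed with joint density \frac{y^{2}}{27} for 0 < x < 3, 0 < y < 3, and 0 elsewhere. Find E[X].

f_X(x) = ∫_0^3 \frac{y^{2}}{27} dy = \frac{1}{3}
E[X] = ∫_0^3 x × (\frac{1}{3}) dx = \frac{3}{2}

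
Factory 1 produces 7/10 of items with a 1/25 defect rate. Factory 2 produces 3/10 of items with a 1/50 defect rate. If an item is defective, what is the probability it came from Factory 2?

Using Bayes' theorem:
P(F1) = 7/10, P(D|F1) = 1/25
P(F2) = 3/10, P(D|F2) = 1/50
P(D) = P(D|F1)P(F1) + P(D|F2)P(F2)
     = \frac{17}{500}
P(F2|D) = P(D|F2)P(F2) / P(D)
= \frac{3}{17}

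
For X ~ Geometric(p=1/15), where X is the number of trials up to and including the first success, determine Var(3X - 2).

For X ~ Geometric(p=1/15), where X is the number of trials up to and including the first success:
Var(X) = 210
Var(3X - 2) = (3)² × Var(X) = 9 × 210 = 1890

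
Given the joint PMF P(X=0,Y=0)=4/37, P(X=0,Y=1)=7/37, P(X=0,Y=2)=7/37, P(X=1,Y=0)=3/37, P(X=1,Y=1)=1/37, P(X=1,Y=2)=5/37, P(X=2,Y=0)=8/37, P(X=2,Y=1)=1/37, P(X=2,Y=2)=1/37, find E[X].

First find marginal of X:
P(X=0) = 18/37
P(X=1) = 9/37
P(X=2) = 10/37
E[X] = 0 × 18/37 + 1 × 9/37 + 2 × 10/37 = 29/37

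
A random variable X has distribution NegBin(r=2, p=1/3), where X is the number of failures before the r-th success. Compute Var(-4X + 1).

For X ~ NegBin(r=2, p=1/3), where X is the number of failures before the r-th success:
Var(X) = 12
Var(-4X + 1) = (-4)² × Var(X) = 16 × 12 = 192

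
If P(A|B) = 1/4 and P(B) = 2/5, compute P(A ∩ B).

By definition, P(A|B) = P(A ∩ B) / P(B)
So P(A ∩ B) = P(A|B) × P(B)
= 1/4 × 2/5
= 1/10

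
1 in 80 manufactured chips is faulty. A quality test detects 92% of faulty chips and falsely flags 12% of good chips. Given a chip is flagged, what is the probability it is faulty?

Let D = the rare event, + = positive/flagged.
P(D) = 1/80
P(+|D) = 92/100 = 23/25
P(+|D') = 12/100 = 3/25
P(+) = P(+|D)P(D) + P(+|D')P(D')
     = \frac{23}{25} × \frac{1}{80} + \frac{3}{25} × \frac{79}{80}
     = \frac{13}{100}
P(D|+) = P(+|D)P(D)/P(+) = \frac{23}{260}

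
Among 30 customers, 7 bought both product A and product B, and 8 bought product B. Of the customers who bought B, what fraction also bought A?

P(A ∩ B) = 7/30
P(B) = 8/30 = 4/15
P(A|B) = P(A ∩ B) / P(B) = (7/30) / (4/15) = 7/8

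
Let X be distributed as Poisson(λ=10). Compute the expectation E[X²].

Using the identity E[X²] = Var(X) + (E[X])²:
E[X] = 10
Var(X) = 10
E[X²] = 10 + (10)²
= 110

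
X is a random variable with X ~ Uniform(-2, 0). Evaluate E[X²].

Using the identity E[X²] = Var(X) + (E[X])²:
E[X] = -1
Var(X) = \frac{1}{3}
E[X²] = \frac{1}{3} + (-1)²
= \frac{4}{3}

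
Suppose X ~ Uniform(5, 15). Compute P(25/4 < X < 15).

P(25/4 < X < 15) = ∫_{25/4}^{15} f(x) dx
where f(x) = \frac{1}{10}
= \frac{7}{8}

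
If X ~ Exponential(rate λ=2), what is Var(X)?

For X ~ Exponential(rate λ=2):
Var(X) = \frac{1}{4}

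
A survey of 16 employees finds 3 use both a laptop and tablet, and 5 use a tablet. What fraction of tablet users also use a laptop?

P(A ∩ B) = 3/16
P(B) = 5/16
P(A|B) = P(A ∩ B) / P(B) = (3/16) / (5/16) = 3/5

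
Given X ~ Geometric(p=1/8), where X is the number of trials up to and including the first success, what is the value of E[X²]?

Using the identity E[X²] = Var(X) + (E[X])²:
E[X] = 8
Var(X) = 56
E[X²] = 56 + (8)²
= 120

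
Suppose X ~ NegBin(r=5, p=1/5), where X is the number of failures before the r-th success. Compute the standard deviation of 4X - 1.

For X ~ NegBin(r=5, p=1/5), where X is the number of failures before the r-th success:
Var(X) = 100
SD(X) = √(Var(X)) = √(100) = 10
SD(4X - 1) = |4| × SD(X) = 4 × 10 = 40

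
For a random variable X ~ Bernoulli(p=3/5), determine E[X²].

Using the identity E[X²] = Var(X) + (E[X])²:
E[X] = \frac{3}{5}
Var(X) = \frac{6}{25}
E[X²] = \frac{6}{25} + (\frac{3}{5})²
= \frac{3}{5}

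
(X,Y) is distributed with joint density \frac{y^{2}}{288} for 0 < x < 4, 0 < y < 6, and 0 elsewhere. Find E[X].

f_X(x) = ∫_0^6 \frac{y^{2}}{288} dy = \frac{1}{4}
E[X] = ∫_0^4 x × (\frac{1}{4}) dx = 2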